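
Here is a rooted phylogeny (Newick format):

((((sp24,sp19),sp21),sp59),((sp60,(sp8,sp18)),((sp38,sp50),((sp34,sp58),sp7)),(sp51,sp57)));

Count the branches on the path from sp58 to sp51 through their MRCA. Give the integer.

6

The MRCA of sp58 and sp51 is the node subtending ((sp60,(sp8,sp18)),((sp38,sp50),((sp34,sp58),sp7)),(sp51,sp57)).
From sp58 up to that node: 4 branches. From sp51 up to the same node: 2 branches. Total: 4 + 2 = 6.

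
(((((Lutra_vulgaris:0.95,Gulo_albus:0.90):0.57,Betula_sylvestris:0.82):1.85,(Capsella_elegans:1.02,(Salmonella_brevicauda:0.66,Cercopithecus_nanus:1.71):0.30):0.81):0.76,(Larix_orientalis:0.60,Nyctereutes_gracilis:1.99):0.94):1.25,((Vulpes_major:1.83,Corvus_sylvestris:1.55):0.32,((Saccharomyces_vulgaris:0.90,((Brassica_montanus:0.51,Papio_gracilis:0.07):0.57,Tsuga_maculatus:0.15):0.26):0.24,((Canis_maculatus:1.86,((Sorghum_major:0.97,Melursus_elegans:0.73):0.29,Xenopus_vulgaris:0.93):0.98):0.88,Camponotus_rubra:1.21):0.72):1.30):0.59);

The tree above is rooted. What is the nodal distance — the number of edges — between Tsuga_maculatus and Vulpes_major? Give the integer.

The MRCA of Tsuga_maculatus and Vulpes_major is the node subtending ((Vulpes_major,Corvus_sylvestris),((Saccharomyces_vulgaris,((Brassica_montanus,Papio_gracilis),Tsuga_maculatus)),((Canis_maculatus,((Sorghum_major,Melursus_elegans),Xenopus_vulgaris)),Camponotus_rubra))).
From Tsuga_maculatus up to that node: 4 branches. From Vulpes_major up to the same node: 2 branches. Total: 4 + 2 = 6.

6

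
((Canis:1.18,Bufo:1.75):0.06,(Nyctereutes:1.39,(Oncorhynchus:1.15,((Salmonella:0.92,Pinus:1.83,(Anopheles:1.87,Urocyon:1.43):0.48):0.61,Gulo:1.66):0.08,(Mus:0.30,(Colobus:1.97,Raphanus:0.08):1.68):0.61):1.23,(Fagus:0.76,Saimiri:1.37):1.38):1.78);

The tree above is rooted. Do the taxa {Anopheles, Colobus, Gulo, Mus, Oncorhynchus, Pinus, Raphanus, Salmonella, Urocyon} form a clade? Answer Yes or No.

The most recent common ancestor of these taxa subtends (Oncorhynchus,((Salmonella,Pinus,(Anopheles,Urocyon)),Gulo),(Mus,(Colobus,Raphanus))).
That clade has exactly 9 tips — every listed taxon and nothing else — so the group is monophyletic.

Yes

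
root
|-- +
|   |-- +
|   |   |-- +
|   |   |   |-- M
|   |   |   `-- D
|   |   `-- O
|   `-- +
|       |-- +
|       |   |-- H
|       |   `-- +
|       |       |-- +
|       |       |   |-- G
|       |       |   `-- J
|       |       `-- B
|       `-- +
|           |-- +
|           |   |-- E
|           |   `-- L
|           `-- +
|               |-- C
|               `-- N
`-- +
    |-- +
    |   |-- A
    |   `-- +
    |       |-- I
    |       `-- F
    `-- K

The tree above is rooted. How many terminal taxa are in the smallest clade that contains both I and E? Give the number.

The MRCA of I and E is the root, so the clade is the entire tree.
That clade contains 15 terminal taxa: A, B, C, D, E, F, G, H, I, J, K, L, M, N, O.

15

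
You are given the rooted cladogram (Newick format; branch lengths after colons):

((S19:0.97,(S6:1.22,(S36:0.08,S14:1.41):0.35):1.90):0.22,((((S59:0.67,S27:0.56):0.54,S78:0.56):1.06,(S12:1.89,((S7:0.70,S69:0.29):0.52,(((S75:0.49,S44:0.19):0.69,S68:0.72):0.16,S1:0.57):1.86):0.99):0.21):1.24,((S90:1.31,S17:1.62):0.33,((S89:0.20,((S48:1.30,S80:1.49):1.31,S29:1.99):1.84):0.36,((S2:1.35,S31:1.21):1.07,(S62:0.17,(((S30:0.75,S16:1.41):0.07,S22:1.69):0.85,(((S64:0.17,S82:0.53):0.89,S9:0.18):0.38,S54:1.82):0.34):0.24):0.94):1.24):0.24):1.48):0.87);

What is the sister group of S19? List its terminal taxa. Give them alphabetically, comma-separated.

S14, S36, S6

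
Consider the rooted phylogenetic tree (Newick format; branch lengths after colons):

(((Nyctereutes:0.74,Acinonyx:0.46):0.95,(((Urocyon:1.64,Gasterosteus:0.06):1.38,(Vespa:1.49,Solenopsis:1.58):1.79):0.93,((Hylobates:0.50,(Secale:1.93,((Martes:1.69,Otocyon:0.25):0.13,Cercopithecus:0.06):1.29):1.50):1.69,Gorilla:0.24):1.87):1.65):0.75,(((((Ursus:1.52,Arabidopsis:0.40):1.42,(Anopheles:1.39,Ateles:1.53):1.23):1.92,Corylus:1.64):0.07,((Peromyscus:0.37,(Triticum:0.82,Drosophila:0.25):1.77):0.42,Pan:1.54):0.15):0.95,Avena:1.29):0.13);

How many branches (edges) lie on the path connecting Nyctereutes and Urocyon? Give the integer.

6

The MRCA of Nyctereutes and Urocyon is the node subtending ((Nyctereutes,Acinonyx),(((Urocyon,Gasterosteus),(Vespa,Solenopsis)),((Hylobates,(Secale,((Martes,Otocyon),Cercopithecus))),Gorilla))).
From Nyctereutes up to that node: 2 branches. From Urocyon up to the same node: 4 branches. Total: 2 + 4 = 6.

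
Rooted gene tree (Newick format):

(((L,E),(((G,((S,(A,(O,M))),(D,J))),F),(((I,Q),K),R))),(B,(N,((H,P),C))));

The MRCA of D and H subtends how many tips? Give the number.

The MRCA of D and H is the root, so the clade is the entire tree.
That clade contains 19 terminal taxa: A, B, C, D, E, F, G, H, I, J, K, L, M, N, O, P, Q, R, S.

19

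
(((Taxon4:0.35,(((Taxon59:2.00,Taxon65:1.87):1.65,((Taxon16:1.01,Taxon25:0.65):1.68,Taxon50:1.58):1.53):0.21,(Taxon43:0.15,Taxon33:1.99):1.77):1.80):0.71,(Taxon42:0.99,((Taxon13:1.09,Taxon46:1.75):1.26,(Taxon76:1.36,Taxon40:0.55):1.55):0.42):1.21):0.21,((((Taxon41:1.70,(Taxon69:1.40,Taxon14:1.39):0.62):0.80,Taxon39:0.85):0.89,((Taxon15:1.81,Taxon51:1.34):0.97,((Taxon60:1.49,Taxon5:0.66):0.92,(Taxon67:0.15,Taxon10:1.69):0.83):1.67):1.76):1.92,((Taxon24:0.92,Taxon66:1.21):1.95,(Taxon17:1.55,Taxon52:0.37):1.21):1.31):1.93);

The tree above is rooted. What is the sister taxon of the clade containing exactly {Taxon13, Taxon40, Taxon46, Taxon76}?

Taxon42

The clade containing exactly {Taxon13, Taxon40, Taxon46, Taxon76} attaches to the tree at the node subtending (Taxon42,((Taxon13,Taxon46),(Taxon76,Taxon40))).
The other lineage descending from that same node — the sister group — is the single tip Taxon42.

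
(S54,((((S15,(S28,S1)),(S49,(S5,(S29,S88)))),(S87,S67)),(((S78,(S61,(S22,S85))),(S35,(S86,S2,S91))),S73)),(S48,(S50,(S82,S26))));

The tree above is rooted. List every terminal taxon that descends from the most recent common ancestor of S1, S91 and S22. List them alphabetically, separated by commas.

S1, S15, S2, S22, S28, S29, S35, S49, S5, S61, S67, S73, S78, S85, S86, S87, S88, S91

Tracing S1: it sits inside (S28,S1).
Tracing S91: it sits inside (S86,S2,S91).
Tracing S22: it sits inside (S22,S85).
The smallest clade enclosing all 3 is ((((S15,(S28,S1)),(S49,(S5,(S29,S88)))),(S87,S67)),(((S78,(S61,(S22,S85))),(S35,(S86,S2,S91))),S73)); the answer is its 18 terminal taxa in alphabetical order.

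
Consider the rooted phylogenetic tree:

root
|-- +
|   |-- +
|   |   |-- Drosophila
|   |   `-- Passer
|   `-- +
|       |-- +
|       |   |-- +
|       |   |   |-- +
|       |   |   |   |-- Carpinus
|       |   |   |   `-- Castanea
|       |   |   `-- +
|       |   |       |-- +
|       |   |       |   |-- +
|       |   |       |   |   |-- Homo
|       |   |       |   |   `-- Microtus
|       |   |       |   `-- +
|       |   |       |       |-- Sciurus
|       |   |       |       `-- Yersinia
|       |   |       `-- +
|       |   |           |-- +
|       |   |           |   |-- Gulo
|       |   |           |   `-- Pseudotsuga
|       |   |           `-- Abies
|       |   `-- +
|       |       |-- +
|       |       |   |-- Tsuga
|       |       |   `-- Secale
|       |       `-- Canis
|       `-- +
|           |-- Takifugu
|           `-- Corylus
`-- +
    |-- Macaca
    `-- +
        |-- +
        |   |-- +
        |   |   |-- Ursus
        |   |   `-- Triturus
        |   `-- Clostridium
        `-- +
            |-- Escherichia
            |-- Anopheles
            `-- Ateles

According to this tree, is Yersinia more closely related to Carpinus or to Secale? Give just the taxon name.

The MRCA of Yersinia and Carpinus subtends ((Carpinus,Castanea),(((Homo,Microtus),(Sciurus,Yersinia)),((Gulo,Pseudotsuga),Abies))) (9 taxa).
The MRCA of Yersinia and Secale subtends (((Carpinus,Castanea),(((Homo,Microtus),(Sciurus,Yersinia)),((Gulo,Pseudotsuga),Abies))),((Tsuga,Secale),Canis)) (12 taxa).
The first is nested inside the second, so Yersinia shares a more recent common ancestor with Carpinus.

Carpinus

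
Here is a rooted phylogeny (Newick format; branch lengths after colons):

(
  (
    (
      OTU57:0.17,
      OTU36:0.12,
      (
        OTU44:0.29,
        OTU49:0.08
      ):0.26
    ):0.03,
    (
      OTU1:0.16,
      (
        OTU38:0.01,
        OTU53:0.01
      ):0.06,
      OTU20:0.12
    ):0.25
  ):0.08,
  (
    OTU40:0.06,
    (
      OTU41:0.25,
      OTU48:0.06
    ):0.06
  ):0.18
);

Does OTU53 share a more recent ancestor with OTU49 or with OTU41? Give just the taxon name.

OTU49

The MRCA of OTU53 and OTU49 subtends ((OTU57,OTU36,(OTU44,OTU49)),(OTU1,(OTU38,OTU53),OTU20)) (8 taxa).
The MRCA of OTU53 and OTU41 is the root, subtending the entire tree (11 taxa).
The first is nested inside the second, so OTU53 shares a more recent common ancestor with OTU49.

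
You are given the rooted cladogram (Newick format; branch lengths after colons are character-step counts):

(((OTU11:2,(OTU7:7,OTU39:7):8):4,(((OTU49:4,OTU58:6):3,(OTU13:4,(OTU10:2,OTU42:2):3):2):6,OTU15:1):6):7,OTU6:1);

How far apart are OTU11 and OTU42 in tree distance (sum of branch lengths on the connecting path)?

The path runs OTU11 → … → MRCA → … → OTU42; the MRCA is the node subtending ((OTU11,(OTU7,OTU39)),(((OTU49,OTU58),(OTU13,(OTU10,OTU42))),OTU15)).
Branch lengths along that path: 2 + 4 + 6 + 6 + 2 + 3 + 2 = 25.

25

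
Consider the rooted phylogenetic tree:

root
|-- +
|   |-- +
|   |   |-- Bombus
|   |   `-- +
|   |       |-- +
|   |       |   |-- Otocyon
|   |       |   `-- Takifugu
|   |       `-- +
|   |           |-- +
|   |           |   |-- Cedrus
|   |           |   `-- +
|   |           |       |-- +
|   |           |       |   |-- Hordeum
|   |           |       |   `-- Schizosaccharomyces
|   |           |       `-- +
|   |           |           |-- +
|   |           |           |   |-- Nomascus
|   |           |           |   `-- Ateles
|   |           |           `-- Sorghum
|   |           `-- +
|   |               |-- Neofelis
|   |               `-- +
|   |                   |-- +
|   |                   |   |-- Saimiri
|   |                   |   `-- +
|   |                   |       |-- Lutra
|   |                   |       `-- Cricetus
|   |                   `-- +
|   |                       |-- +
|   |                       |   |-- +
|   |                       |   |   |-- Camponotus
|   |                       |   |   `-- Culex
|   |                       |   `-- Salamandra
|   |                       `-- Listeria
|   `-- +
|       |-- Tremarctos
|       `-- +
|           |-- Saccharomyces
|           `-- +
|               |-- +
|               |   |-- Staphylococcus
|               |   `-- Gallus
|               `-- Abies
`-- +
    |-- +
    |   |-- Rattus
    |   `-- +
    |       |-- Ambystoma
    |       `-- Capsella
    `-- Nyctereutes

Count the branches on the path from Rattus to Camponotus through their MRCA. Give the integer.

13

The MRCA of Rattus and Camponotus is the root of the tree.
From Rattus up to that node: 3 branches. From Camponotus up to the same node: 10 branches. Total: 3 + 10 = 13.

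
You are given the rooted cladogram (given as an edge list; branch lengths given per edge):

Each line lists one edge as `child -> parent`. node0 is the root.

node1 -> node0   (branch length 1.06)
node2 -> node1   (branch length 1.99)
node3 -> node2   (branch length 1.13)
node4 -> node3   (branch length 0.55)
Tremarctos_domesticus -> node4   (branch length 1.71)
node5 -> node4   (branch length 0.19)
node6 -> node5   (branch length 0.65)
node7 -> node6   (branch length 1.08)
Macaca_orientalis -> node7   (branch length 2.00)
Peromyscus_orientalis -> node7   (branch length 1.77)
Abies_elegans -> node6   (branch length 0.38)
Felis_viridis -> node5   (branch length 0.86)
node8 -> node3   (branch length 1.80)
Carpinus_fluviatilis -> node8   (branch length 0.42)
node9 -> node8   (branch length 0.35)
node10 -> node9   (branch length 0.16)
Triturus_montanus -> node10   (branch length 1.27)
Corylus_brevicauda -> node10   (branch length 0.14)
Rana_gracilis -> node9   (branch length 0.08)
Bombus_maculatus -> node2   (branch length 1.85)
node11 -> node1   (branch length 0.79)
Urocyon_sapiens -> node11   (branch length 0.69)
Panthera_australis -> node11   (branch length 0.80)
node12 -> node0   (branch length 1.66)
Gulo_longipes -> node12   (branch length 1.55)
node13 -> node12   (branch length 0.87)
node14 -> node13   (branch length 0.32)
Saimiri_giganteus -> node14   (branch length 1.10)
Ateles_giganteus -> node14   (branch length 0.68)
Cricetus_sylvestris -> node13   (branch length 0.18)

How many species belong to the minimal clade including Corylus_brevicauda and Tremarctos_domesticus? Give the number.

9

The MRCA of Corylus_brevicauda and Tremarctos_domesticus is the node subtending ((Tremarctos_domesticus,(((Macaca_orientalis,Peromyscus_orientalis),Abies_elegans),Felis_viridis)),(Carpinus_fluviatilis,((Triturus_montanus,Corylus_brevicauda),Rana_gracilis))).
That clade contains 9 terminal taxa: Abies_elegans, Carpinus_fluviatilis, Corylus_brevicauda, Felis_viridis, Macaca_orientalis, Peromyscus_orientalis, Rana_gracilis, Tremarctos_domesticus, Triturus_montanus.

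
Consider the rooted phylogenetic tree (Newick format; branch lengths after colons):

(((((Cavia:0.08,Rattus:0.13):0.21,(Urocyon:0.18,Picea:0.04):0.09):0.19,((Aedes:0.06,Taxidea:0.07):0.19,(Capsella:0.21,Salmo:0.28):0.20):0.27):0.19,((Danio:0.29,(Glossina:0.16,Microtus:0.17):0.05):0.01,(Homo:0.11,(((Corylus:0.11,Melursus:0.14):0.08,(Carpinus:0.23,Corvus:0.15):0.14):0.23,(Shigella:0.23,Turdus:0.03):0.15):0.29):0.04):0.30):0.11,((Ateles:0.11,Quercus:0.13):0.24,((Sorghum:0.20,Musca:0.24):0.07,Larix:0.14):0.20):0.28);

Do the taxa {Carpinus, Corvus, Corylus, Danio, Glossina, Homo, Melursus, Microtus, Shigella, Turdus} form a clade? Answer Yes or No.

Yes

The most recent common ancestor of these taxa subtends ((Danio,(Glossina,Microtus)),(Homo,(((Corylus,Melursus),(Carpinus,Corvus)),(Shigella,Turdus)))).
That clade has exactly 10 tips — every listed taxon and nothing else — so the group is monophyletic.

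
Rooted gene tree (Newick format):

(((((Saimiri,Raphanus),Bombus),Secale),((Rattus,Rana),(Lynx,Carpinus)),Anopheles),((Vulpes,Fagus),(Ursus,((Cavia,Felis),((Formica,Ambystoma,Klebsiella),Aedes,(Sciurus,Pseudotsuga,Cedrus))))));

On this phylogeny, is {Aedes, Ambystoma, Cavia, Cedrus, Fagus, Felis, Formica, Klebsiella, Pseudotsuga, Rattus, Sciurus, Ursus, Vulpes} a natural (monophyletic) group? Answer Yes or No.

No

The MRCA of the listed taxa is the root, so the smallest clade containing them is the whole tree.
That clade also contains Anopheles, Bombus, Carpinus, Lynx, Rana, Raphanus, Saimiri, Secale, which are not in the proposed group, so the group is not monophyletic.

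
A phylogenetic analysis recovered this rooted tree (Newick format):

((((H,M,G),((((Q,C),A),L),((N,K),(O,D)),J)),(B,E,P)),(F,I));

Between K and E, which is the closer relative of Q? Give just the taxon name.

K

The MRCA of Q and K subtends ((((Q,C),A),L),((N,K),(O,D)),J) (9 taxa).
The MRCA of Q and E subtends (((H,M,G),((((Q,C),A),L),((N,K),(O,D)),J)),(B,E,P)) (15 taxa).
The first is nested inside the second, so Q shares a more recent common ancestor with K.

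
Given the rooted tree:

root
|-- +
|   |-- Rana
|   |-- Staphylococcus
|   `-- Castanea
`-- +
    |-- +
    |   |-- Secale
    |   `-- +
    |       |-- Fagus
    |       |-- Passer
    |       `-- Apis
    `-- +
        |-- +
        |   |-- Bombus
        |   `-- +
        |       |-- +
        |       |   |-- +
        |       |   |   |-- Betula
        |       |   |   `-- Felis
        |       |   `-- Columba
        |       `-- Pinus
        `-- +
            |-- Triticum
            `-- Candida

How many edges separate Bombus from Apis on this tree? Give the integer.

The MRCA of Bombus and Apis is the node subtending ((Secale,(Fagus,Passer,Apis)),((Bombus,(((Betula,Felis),Columba),Pinus)),(Triticum,Candida))).
From Bombus up to that node: 3 branches. From Apis up to the same node: 3 branches. Total: 3 + 3 = 6.

6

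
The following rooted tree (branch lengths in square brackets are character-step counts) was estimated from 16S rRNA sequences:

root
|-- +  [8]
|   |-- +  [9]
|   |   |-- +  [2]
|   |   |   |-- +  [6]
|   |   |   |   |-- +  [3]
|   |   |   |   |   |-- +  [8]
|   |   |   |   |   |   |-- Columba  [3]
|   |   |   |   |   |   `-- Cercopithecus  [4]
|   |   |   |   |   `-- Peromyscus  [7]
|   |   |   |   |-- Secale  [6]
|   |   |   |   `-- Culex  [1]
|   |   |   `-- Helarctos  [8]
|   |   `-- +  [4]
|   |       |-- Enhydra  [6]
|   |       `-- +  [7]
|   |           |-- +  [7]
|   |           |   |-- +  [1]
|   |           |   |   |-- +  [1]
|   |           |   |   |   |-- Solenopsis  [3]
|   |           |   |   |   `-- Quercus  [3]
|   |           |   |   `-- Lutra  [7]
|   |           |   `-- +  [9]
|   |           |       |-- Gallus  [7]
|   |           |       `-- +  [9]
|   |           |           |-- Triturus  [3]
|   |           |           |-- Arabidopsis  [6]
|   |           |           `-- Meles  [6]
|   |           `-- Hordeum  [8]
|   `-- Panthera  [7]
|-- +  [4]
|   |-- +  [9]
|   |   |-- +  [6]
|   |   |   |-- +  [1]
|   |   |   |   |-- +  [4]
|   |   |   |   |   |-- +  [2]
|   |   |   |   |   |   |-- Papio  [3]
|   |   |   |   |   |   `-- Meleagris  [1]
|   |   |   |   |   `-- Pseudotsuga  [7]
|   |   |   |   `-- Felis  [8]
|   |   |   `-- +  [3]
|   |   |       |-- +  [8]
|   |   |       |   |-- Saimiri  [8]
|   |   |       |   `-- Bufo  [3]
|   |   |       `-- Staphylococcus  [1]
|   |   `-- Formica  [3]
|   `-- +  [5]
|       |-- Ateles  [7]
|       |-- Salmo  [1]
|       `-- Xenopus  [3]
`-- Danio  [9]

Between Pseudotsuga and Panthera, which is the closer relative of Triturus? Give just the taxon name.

Panthera

The MRCA of Triturus and Panthera subtends ((((((Columba,Cercopithecus),Peromyscus),Secale,Culex),Helarctos),(Enhydra,((((Solenopsis,Quercus),Lutra),(Gallus,(Triturus,Arabidopsis,Meles))),Hordeum))),Panthera) (16 taxa).
The MRCA of Triturus and Pseudotsuga is the root, subtending the entire tree (28 taxa).
The first is nested inside the second, so Triturus shares a more recent common ancestor with Panthera.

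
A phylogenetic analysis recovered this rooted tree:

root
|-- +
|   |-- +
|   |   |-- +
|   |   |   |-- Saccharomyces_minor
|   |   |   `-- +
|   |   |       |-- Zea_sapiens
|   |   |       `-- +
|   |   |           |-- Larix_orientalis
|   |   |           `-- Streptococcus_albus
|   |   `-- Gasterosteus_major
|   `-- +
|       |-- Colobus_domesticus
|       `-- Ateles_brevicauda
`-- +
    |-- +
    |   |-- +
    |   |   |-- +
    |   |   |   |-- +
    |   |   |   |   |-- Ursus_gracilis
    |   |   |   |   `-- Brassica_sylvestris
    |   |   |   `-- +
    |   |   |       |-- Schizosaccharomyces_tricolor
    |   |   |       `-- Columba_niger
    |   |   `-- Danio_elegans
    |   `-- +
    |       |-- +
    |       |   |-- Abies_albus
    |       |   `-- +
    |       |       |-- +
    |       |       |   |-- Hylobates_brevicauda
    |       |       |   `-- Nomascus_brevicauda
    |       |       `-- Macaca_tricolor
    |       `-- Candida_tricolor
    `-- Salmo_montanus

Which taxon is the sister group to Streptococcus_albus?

Streptococcus_albus attaches to the tree at the node subtending (Larix_orientalis,Streptococcus_albus).
The other lineage descending from that same node — the sister group — is the single tip Larix_orientalis.

Larix_orientalis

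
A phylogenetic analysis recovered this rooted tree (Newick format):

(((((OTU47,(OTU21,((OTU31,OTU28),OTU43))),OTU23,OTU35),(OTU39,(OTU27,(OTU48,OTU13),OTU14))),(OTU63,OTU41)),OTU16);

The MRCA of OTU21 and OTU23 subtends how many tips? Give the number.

7

The MRCA of OTU21 and OTU23 is the node subtending ((OTU47,(OTU21,((OTU31,OTU28),OTU43))),OTU23,OTU35).
That clade contains 7 terminal taxa: OTU21, OTU23, OTU28, OTU31, OTU35, OTU43, OTU47.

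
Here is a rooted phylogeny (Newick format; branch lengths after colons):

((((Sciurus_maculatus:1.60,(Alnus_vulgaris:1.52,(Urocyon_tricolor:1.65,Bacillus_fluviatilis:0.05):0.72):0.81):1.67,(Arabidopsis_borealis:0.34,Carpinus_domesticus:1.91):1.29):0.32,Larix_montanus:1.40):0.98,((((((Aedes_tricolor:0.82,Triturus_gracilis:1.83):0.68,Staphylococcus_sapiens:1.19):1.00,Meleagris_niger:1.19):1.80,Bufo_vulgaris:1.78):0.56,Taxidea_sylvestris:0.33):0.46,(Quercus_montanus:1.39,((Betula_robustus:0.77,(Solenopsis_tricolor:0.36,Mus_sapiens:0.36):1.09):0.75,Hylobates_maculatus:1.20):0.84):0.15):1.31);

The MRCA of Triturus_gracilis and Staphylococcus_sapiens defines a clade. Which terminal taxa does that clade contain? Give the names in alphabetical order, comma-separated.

Aedes_tricolor, Staphylococcus_sapiens, Triturus_gracilis

Tracing Triturus_gracilis: it sits inside (Aedes_tricolor,Triturus_gracilis).
Tracing Staphylococcus_sapiens: it sits inside ((Aedes_tricolor,Triturus_gracilis),Staphylococcus_sapiens).
The smallest clade enclosing both is ((Aedes_tricolor,Triturus_gracilis),Staphylococcus_sapiens); the answer is its 3 terminal taxa in alphabetical order.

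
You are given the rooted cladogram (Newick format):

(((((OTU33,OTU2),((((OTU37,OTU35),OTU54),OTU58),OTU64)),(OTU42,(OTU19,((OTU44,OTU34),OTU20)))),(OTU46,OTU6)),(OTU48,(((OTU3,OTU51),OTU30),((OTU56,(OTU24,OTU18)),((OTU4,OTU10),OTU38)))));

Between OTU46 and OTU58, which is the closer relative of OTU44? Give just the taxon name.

OTU58

The MRCA of OTU44 and OTU58 subtends (((OTU33,OTU2),((((OTU37,OTU35),OTU54),OTU58),OTU64)),(OTU42,(OTU19,((OTU44,OTU34),OTU20)))) (12 taxa).
The MRCA of OTU44 and OTU46 subtends ((((OTU33,OTU2),((((OTU37,OTU35),OTU54),OTU58),OTU64)),(OTU42,(OTU19,((OTU44,OTU34),OTU20)))),(OTU46,OTU6)) (14 taxa).
The first is nested inside the second, so OTU44 shares a more recent common ancestor with OTU58.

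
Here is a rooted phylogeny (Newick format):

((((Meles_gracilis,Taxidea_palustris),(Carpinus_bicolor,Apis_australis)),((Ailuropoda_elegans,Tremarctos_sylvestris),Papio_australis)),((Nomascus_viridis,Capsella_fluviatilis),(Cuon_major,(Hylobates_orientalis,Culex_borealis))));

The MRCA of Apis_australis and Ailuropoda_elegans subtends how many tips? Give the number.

7

The MRCA of Apis_australis and Ailuropoda_elegans is the node subtending (((Meles_gracilis,Taxidea_palustris),(Carpinus_bicolor,Apis_australis)),((Ailuropoda_elegans,Tremarctos_sylvestris),Papio_australis)).
That clade contains 7 terminal taxa: Ailuropoda_elegans, Apis_australis, Carpinus_bicolor, Meles_gracilis, Papio_australis, Taxidea_palustris, Tremarctos_sylvestris.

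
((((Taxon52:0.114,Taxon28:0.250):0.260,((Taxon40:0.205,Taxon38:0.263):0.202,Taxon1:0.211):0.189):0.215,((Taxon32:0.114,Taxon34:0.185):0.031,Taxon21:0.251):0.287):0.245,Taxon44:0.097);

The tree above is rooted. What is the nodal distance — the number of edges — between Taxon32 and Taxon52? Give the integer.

The MRCA of Taxon32 and Taxon52 is the node subtending (((Taxon52,Taxon28),((Taxon40,Taxon38),Taxon1)),((Taxon32,Taxon34),Taxon21)).
From Taxon32 up to that node: 3 branches. From Taxon52 up to the same node: 3 branches. Total: 3 + 3 = 6.

6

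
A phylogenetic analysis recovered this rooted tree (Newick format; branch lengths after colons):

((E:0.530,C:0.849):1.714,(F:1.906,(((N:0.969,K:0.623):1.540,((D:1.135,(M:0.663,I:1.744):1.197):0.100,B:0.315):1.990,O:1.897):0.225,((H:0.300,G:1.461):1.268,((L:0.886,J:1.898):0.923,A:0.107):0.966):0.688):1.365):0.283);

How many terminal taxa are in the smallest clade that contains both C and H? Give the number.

15

The MRCA of C and H is the root, so the clade is the entire tree.
That clade contains 15 terminal taxa: A, B, C, D, E, F, G, H, I, J, K, L, M, N, O.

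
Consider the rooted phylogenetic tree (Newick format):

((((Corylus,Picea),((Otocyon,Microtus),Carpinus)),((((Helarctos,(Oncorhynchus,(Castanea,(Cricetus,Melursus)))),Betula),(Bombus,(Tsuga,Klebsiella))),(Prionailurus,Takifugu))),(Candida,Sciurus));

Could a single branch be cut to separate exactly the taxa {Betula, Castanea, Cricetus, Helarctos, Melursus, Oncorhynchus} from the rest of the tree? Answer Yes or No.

Yes

The most recent common ancestor of these taxa subtends ((Helarctos,(Oncorhynchus,(Castanea,(Cricetus,Melursus)))),Betula).
That clade has exactly 6 tips — every listed taxon and nothing else — so the group is monophyletic.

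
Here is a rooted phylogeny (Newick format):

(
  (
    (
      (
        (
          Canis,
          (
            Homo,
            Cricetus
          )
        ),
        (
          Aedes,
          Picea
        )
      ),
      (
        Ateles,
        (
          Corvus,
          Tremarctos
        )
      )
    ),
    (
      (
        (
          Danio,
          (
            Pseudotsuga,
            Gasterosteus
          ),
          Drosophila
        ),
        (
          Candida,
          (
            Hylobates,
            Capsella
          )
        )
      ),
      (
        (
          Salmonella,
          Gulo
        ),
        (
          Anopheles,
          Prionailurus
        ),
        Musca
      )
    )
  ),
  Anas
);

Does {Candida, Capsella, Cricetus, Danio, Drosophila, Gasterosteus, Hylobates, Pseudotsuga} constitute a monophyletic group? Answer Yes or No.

No

The MRCA of the listed taxa subtends ((((Canis,(Homo,Cricetus)),(Aedes,Picea)),(Ateles,(Corvus,Tremarctos))),(((Danio,(Pseudotsuga,Gasterosteus),Drosophila),(Candida,(Hylobates,Capsella))),((Salmonella,Gulo),(Anopheles,Prionailurus),Musca))).
That clade also contains Aedes, Anopheles, Ateles, Canis, Corvus, Gulo, Homo, Musca, Picea, Prionailurus, Salmonella, Tremarctos, which are not in the proposed group, so the group is not monophyletic.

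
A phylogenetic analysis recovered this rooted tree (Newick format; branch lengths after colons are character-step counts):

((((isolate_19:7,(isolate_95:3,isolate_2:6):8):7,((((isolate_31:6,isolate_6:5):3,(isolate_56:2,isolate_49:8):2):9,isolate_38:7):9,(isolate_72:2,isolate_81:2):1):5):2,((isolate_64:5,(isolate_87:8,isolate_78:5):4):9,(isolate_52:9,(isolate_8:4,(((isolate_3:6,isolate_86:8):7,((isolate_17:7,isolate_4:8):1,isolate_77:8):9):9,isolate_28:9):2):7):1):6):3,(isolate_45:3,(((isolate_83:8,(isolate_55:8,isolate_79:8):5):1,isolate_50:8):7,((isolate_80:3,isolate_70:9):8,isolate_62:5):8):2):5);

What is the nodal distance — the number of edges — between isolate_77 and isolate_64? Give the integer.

8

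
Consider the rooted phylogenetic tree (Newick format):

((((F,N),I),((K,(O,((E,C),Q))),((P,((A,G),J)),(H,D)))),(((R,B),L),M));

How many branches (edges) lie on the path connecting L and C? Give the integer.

The MRCA of L and C is the root of the tree.
From L up to that node: 3 branches. From C up to the same node: 7 branches. Total: 3 + 7 = 10.

10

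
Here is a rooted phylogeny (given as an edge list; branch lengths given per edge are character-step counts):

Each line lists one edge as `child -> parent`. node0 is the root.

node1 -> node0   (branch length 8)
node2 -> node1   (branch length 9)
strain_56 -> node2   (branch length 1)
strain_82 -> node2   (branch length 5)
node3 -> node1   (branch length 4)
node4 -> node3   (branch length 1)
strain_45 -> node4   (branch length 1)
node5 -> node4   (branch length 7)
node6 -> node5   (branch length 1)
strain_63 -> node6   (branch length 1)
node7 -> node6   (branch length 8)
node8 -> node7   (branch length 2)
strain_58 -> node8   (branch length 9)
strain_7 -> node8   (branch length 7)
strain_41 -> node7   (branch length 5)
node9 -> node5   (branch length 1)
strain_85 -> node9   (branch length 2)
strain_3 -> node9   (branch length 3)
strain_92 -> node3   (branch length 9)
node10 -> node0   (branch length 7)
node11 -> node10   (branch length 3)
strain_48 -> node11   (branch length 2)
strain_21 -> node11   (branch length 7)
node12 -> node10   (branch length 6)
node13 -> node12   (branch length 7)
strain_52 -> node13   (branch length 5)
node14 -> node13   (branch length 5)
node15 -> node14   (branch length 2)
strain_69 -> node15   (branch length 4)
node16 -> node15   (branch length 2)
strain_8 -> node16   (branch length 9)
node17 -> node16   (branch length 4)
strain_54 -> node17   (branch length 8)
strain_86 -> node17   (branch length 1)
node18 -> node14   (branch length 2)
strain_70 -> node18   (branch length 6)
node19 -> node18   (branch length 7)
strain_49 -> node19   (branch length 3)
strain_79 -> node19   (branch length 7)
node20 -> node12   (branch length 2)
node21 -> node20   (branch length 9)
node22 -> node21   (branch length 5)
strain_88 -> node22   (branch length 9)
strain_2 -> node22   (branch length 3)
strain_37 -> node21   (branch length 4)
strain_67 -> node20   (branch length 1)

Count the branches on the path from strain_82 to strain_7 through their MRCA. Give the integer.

The MRCA of strain_82 and strain_7 is the node subtending ((strain_56,strain_82),((strain_45,((strain_63,((strain_58,strain_7),strain_41)),(strain_85,strain_3))),strain_92)).
From strain_82 up to that node: 2 branches. From strain_7 up to the same node: 7 branches. Total: 2 + 7 = 9.

9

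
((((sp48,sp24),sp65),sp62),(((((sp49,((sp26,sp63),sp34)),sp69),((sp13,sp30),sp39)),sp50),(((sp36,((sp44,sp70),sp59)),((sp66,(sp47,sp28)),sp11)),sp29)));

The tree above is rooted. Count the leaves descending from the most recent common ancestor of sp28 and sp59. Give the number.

The MRCA of sp28 and sp59 is the node subtending ((sp36,((sp44,sp70),sp59)),((sp66,(sp47,sp28)),sp11)).
That clade contains 8 terminal taxa: sp11, sp28, sp36, sp44, sp47, sp59, sp66, sp70.

8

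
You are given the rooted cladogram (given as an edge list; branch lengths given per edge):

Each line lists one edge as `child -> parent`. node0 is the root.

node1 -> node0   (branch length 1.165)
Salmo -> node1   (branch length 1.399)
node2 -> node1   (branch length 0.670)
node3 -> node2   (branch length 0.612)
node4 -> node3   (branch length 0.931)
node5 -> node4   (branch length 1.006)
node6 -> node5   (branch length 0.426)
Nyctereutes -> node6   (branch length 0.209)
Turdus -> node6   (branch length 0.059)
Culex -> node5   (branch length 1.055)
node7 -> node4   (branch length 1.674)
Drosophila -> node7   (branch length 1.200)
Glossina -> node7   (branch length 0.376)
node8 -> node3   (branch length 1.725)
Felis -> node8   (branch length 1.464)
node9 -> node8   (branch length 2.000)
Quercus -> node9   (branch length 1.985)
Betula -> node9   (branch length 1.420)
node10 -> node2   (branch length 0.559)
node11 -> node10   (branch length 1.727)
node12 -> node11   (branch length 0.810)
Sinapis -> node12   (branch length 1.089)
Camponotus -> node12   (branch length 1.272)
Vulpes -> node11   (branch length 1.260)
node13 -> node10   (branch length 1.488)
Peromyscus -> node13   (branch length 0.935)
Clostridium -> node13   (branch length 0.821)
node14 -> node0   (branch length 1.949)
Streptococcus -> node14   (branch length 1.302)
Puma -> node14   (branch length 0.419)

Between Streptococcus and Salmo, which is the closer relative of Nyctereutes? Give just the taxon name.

The MRCA of Nyctereutes and Salmo subtends (Salmo,(((((Nyctereutes,Turdus),Culex),(Drosophila,Glossina)),(Felis,(Quercus,Betula))),(((Sinapis,Camponotus),Vulpes),(Peromyscus,Clostridium)))) (14 taxa).
The MRCA of Nyctereutes and Streptococcus is the root, subtending the entire tree (16 taxa).
The first is nested inside the second, so Nyctereutes shares a more recent common ancestor with Salmo.

Salmo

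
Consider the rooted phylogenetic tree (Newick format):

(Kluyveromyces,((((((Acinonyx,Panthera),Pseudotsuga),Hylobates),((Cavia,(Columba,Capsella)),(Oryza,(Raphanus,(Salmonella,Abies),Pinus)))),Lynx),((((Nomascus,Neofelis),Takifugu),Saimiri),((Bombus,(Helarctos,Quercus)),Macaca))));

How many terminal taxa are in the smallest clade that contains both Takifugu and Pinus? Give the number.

21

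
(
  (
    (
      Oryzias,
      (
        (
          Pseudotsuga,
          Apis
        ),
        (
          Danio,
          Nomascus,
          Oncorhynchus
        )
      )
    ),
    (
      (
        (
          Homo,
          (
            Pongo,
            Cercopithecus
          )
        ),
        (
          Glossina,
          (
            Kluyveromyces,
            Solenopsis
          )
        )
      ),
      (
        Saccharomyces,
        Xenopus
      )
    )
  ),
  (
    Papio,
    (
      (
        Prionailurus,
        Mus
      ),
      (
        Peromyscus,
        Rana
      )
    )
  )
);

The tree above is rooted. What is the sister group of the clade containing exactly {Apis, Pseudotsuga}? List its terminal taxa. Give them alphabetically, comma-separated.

The clade containing exactly {Apis, Pseudotsuga} attaches to the tree at the node subtending ((Pseudotsuga,Apis),(Danio,Nomascus,Oncorhynchus)).
The other lineage descending from that same node — the sister group — is (Danio,Nomascus,Oncorhynchus); its 3 tips in alphabetical order are the answer.

Danio, Nomascus, Oncorhynchus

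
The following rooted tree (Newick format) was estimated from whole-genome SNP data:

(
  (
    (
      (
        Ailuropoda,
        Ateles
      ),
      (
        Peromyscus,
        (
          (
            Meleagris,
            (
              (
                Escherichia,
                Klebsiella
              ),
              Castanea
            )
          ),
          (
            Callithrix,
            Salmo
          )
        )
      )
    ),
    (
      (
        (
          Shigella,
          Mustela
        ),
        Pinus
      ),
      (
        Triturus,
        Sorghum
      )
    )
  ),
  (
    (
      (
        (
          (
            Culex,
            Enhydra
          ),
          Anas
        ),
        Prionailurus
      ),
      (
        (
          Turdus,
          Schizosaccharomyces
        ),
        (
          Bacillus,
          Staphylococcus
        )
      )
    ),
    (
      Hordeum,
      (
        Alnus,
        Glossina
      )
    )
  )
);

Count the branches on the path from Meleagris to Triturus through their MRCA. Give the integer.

8

The MRCA of Meleagris and Triturus is the node subtending (((Ailuropoda,Ateles),(Peromyscus,((Meleagris,((Escherichia,Klebsiella),Castanea)),(Callithrix,Salmo)))),(((Shigella,Mustela),Pinus),(Triturus,Sorghum))).
From Meleagris up to that node: 5 branches. From Triturus up to the same node: 3 branches. Total: 5 + 3 = 8.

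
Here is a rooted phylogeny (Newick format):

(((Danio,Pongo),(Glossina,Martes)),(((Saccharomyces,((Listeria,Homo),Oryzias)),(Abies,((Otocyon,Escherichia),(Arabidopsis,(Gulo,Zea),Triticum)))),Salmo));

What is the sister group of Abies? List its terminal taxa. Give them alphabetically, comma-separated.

Arabidopsis, Escherichia, Gulo, Otocyon, Triticum, Zea

Abies attaches to the tree at the node subtending (Abies,((Otocyon,Escherichia),(Arabidopsis,(Gulo,Zea),Triticum))).
The other lineage descending from that same node — the sister group — is ((Otocyon,Escherichia),(Arabidopsis,(Gulo,Zea),Triticum)); its 6 tips in alphabetical order are the answer.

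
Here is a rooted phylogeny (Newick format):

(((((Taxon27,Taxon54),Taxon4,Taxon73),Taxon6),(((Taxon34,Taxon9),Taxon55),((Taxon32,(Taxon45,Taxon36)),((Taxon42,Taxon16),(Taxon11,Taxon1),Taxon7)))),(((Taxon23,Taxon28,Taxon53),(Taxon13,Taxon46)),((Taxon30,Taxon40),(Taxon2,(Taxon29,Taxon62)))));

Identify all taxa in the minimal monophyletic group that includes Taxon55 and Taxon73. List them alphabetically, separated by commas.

Tracing Taxon55: it sits inside ((Taxon34,Taxon9),Taxon55).
Tracing Taxon73: it sits inside ((Taxon27,Taxon54),Taxon4,Taxon73).
The smallest clade enclosing both is ((((Taxon27,Taxon54),Taxon4,Taxon73),Taxon6),(((Taxon34,Taxon9),Taxon55),((Taxon32,(Taxon45,Taxon36)),((Taxon42,Taxon16),(Taxon11,Taxon1),Taxon7)))); the answer is its 16 terminal taxa in alphabetical order.

Taxon1, Taxon11, Taxon16, Taxon27, Taxon32, Taxon34, Taxon36, Taxon4, Taxon42, Taxon45, Taxon54, Taxon55, Taxon6, Taxon7, Taxon73, Taxon9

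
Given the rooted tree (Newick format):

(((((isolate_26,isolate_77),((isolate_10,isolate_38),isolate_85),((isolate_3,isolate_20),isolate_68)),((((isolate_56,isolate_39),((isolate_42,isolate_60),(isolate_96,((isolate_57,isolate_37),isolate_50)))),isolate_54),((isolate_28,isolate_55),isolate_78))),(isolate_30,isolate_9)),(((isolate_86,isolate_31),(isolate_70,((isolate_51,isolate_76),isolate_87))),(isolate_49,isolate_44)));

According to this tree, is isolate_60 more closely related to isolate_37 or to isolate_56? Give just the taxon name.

isolate_37

The MRCA of isolate_60 and isolate_37 subtends ((isolate_42,isolate_60),(isolate_96,((isolate_57,isolate_37),isolate_50))) (6 taxa).
The MRCA of isolate_60 and isolate_56 subtends ((isolate_56,isolate_39),((isolate_42,isolate_60),(isolate_96,((isolate_57,isolate_37),isolate_50)))) (8 taxa).
The first is nested inside the second, so isolate_60 shares a more recent common ancestor with isolate_37.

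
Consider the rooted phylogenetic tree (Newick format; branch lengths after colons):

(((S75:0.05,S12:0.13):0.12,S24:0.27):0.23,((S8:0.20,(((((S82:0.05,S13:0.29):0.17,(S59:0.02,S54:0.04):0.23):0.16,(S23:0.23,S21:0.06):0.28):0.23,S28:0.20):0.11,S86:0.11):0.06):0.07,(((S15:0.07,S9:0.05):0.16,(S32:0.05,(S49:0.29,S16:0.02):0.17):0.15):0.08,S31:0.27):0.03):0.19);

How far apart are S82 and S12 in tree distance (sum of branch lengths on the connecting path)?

1.52

The path runs S82 → … → MRCA → … → S12; the MRCA is the root of the tree.
Branch lengths along that path: 0.05 + 0.17 + 0.16 + 0.23 + 0.11 + 0.06 + 0.07 + 0.19 + 0.23 + 0.12 + 0.13 = 1.52.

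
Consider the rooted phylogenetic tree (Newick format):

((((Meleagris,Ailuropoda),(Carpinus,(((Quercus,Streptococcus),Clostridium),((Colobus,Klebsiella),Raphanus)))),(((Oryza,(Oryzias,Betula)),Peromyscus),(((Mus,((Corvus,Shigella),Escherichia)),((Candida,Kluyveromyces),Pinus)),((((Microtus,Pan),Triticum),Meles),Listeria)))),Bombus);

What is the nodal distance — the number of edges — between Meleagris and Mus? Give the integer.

8

The MRCA of Meleagris and Mus is the node subtending (((Meleagris,Ailuropoda),(Carpinus,(((Quercus,Streptococcus),Clostridium),((Colobus,Klebsiella),Raphanus)))),(((Oryza,(Oryzias,Betula)),Peromyscus),(((Mus,((Corvus,Shigella),Escherichia)),((Candida,Kluyveromyces),Pinus)),((((Microtus,Pan),Triticum),Meles),Listeria)))).
From Meleagris up to that node: 3 branches. From Mus up to the same node: 5 branches. Total: 3 + 5 = 8.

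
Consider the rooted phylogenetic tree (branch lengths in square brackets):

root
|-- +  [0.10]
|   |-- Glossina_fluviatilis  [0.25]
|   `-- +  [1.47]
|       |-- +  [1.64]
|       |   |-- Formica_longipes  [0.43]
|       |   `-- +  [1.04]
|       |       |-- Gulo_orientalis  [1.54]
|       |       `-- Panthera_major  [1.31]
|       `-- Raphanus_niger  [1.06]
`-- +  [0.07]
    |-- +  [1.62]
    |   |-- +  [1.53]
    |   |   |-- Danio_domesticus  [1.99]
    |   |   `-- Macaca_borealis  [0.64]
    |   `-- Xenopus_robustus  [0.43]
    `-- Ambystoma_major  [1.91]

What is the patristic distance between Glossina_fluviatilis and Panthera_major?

The path runs Glossina_fluviatilis → … → MRCA → … → Panthera_major; the MRCA is the node subtending (Glossina_fluviatilis,((Formica_longipes,(Gulo_orientalis,Panthera_major)),Raphanus_niger)).
Branch lengths along that path: 0.25 + 1.47 + 1.64 + 1.04 + 1.31 = 5.71.

5.71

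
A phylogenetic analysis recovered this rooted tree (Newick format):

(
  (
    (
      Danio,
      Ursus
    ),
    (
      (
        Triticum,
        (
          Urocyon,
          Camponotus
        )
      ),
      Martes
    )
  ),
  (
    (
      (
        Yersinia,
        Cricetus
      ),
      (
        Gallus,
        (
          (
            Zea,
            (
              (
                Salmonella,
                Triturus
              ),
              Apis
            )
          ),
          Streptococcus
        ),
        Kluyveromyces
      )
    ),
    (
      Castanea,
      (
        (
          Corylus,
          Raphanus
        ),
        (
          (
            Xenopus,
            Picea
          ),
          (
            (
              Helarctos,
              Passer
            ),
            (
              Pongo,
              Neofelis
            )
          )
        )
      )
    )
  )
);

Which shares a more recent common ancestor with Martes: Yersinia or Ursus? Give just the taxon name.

The MRCA of Martes and Ursus subtends ((Danio,Ursus),((Triticum,(Urocyon,Camponotus)),Martes)) (6 taxa).
The MRCA of Martes and Yersinia is the root, subtending the entire tree (24 taxa).
The first is nested inside the second, so Martes shares a more recent common ancestor with Ursus.

Ursus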